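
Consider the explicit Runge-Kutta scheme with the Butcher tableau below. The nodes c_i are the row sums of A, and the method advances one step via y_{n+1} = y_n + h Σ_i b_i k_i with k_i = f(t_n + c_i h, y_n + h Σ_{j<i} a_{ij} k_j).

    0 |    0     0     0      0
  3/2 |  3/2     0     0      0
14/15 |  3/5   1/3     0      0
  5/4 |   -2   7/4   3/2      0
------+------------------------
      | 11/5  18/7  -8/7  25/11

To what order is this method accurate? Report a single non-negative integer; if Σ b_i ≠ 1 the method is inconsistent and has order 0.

0

b = (11/5, 18/7, -8/7, 25/11)
c = (0, 3/2, 14/15, 5/4)
Ac = (0, 0, 1/2, 161/40)
Σ b_i: 11/5·1 + 18/7·1 + (-8/7)·1 + 25/11·1 = 2272/385 ≠ 1 ⇒ order 0.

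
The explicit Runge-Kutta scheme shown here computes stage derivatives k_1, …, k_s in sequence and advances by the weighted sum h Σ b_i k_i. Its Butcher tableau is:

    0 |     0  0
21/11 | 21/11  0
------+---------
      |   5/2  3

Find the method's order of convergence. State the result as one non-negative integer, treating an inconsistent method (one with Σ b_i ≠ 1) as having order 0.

0

b = (5/2, 3)
c = (0, 21/11)
Σ b_i: 5/2·1 + 3·1 = 11/2 ≠ 1 ⇒ order 0.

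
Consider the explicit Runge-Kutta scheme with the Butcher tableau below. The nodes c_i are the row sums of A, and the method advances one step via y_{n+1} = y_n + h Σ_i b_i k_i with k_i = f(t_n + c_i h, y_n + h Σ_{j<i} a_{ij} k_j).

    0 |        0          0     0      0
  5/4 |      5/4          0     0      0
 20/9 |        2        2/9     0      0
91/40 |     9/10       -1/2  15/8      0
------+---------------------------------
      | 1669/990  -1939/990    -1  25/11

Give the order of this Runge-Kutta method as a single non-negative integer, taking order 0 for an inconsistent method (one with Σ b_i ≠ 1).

2

b = (1669/990, -1939/990, -1, 25/11)
c = (0, 5/4, 20/9, 91/40)
Ac = (0, 0, 5/18, 85/24)
Σ b_i: 1669/990·1 + (-1939/990)·1 + (-1)·1 + 25/11·1 = 1 ✓
b·c: (-1939/990)·5/4 + (-1)·20/9 + 25/11·91/40 = 1/2 ✓
b·c²: (-1939/990)·25/16 + (-1)·400/81 + 25/11·8281/1600 = 214651/57024 ≠ 1/3 ⇒ order 2.
b·Ac: (-1)·5/18 + 25/11·85/24 = 6155/792 ≠ 1/6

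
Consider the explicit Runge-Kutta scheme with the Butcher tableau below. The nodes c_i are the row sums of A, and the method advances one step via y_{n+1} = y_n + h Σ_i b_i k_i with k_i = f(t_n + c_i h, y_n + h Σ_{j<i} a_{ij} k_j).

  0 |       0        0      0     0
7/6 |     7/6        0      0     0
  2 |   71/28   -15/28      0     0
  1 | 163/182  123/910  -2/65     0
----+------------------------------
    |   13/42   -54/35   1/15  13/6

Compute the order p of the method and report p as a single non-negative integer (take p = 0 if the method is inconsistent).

4

b = (13/42, -54/35, 1/15, 13/6)
c = (0, 7/6, 2, 1)
Ac = (0, 0, -5/8, 5/52)
Σ b_i: 13/42·1 + (-54/35)·1 + 1/15·1 + 13/6·1 = 1 ✓
b·c: (-54/35)·7/6 + 1/15·2 + 13/6·1 = 1/2 ✓
b·c²: (-54/35)·49/36 + 1/15·4 + 13/6·1 = 1/3 ✓
b·Ac: 1/15·(-5/8) + 13/6·5/52 = 1/6 ✓
b·c³: (-54/35)·343/216 + 1/15·8 + 13/6·1 = 1/4 ✓
b·(c∘Ac): 1/15·(-5/4) + 13/6·5/52 = 1/8 ✓
b·Ac²: 1/15·(-35/48) + 13/6·19/312 = 1/12 ✓
b·A²c: 13/6·1/52 = 1/24 ✓; 4 stages ⇒ order 4.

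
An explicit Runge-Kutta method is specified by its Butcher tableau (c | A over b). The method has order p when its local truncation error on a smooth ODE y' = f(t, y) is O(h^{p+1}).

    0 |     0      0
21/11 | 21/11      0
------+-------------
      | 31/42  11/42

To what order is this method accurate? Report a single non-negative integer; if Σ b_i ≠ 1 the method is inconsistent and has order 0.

b = (31/42, 11/42)
c = (0, 21/11)
Σ b_i: 31/42·1 + 11/42·1 = 1 ✓
b·c: 11/42·21/11 = 1/2 ✓; 2 stages ⇒ order 2.

2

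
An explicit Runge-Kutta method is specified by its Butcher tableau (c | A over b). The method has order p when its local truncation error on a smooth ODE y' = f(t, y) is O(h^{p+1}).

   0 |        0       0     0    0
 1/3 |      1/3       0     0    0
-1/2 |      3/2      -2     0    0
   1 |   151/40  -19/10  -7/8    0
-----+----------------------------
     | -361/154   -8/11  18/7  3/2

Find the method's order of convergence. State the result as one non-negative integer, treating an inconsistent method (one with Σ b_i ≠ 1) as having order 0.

1

b = (-361/154, -8/11, 18/7, 3/2)
c = (0, 1/3, -1/2, 1)
Ac = (0, 0, -2/3, -47/240)
Σ b_i: (-361/154)·1 + (-8/11)·1 + 18/7·1 + 3/2·1 = 1 ✓
b·c: (-8/11)·1/3 + 18/7·(-1/2) + 3/2·1 = -13/462 ≠ 1/2 ⇒ order 1.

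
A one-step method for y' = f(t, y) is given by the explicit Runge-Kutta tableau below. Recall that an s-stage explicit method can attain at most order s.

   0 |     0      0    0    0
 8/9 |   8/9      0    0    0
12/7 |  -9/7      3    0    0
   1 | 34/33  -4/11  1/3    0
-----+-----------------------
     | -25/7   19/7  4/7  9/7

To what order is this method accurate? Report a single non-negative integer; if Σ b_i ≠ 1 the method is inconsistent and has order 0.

b = (-25/7, 19/7, 4/7, 9/7)
c = (0, 8/9, 12/7, 1)
Ac = (0, 0, 8/3, 172/693)
Σ b_i: (-25/7)·1 + 19/7·1 + 4/7·1 + 9/7·1 = 1 ✓
b·c: 19/7·8/9 + 4/7·12/7 + 9/7·1 = 2063/441 ≠ 1/2 ⇒ order 1.

1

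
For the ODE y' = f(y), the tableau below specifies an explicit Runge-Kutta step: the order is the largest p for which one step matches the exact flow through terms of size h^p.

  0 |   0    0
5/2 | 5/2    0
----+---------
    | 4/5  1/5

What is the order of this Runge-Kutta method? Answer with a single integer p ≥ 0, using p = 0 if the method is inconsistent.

2

b = (4/5, 1/5)
c = (0, 5/2)
Σ b_i: 4/5·1 + 1/5·1 = 1 ✓
b·c: 1/5·5/2 = 1/2 ✓; 2 stages ⇒ order 2.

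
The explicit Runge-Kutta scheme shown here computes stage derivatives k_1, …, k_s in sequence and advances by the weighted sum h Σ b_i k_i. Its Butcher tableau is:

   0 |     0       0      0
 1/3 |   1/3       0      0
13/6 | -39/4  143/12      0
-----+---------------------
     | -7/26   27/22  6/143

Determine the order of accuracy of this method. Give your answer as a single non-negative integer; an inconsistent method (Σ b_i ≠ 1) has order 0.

3

b = (-7/26, 27/22, 6/143)
c = (0, 1/3, 13/6)
Ac = (0, 0, 143/36)
Σ b_i: (-7/26)·1 + 27/22·1 + 6/143·1 = 1 ✓
b·c: 27/22·1/3 + 6/143·13/6 = 1/2 ✓
b·c²: 27/22·1/9 + 6/143·169/36 = 1/3 ✓
b·Ac: 6/143·143/36 = 1/6 ✓; 3 stages ⇒ order 3.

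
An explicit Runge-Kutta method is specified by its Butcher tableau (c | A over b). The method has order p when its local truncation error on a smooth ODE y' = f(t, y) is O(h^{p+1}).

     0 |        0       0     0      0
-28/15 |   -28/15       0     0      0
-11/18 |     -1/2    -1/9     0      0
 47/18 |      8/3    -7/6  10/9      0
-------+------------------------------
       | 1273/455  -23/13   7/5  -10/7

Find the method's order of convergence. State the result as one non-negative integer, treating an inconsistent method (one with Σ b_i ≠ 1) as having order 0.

b = (1273/455, -23/13, 7/5, -10/7)
c = (0, -28/15, -11/18, 47/18)
Ac = (0, 0, 28/135, 607/405)
Σ b_i: 1273/455·1 + (-23/13)·1 + 7/5·1 + (-10/7)·1 = 1 ✓
b·c: (-23/13)·(-28/15) + 7/5·(-11/18) + (-10/7)·47/18 = -3503/2730 ≠ 1/2 ⇒ order 1.

1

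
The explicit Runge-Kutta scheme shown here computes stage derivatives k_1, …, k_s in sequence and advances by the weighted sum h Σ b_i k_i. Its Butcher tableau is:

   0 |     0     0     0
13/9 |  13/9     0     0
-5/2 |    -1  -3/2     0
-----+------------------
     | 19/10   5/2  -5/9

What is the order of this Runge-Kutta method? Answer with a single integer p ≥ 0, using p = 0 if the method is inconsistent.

0

b = (19/10, 5/2, -5/9)
c = (0, 13/9, -5/2)
Ac = (0, 0, -13/6)
Σ b_i: 19/10·1 + 5/2·1 + (-5/9)·1 = 173/45 ≠ 1 ⇒ order 0.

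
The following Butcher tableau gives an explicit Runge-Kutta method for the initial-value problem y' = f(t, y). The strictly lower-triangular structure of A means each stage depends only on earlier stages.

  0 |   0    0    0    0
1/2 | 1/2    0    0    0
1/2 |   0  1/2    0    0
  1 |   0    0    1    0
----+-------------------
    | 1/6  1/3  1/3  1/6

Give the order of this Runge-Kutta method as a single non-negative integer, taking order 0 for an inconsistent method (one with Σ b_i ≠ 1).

4

b = (1/6, 1/3, 1/3, 1/6)
c = (0, 1/2, 1/2, 1)
Ac = (0, 0, 1/4, 1/2)
Σ b_i: 1/6·1 + 1/3·1 + 1/3·1 + 1/6·1 = 1 ✓
b·c: 1/3·1/2 + 1/3·1/2 + 1/6·1 = 1/2 ✓
b·c²: 1/3·1/4 + 1/3·1/4 + 1/6·1 = 1/3 ✓
b·Ac: 1/3·1/4 + 1/6·1/2 = 1/6 ✓
b·c³: 1/3·1/8 + 1/3·1/8 + 1/6·1 = 1/4 ✓
b·(c∘Ac): 1/3·1/8 + 1/6·1/2 = 1/8 ✓
b·Ac²: 1/3·1/8 + 1/6·1/4 = 1/12 ✓
b·A²c: 1/6·1/4 = 1/24 ✓; 4 stages ⇒ order 4.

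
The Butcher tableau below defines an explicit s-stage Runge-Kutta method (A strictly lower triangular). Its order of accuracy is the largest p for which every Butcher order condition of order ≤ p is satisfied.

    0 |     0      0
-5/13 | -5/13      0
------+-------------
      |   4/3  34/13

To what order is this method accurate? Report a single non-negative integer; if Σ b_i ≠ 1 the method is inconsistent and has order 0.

b = (4/3, 34/13)
c = (0, -5/13)
Σ b_i: 4/3·1 + 34/13·1 = 154/39 ≠ 1 ⇒ order 0.

0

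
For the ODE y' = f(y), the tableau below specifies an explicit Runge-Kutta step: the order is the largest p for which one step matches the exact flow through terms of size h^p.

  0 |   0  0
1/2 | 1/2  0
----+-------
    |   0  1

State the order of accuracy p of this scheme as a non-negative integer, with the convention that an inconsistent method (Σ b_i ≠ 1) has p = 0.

b = (0, 1)
c = (0, 1/2)
Σ b_i: 1·1 = 1 ✓
b·c: 1·1/2 = 1/2 ✓; 2 stages ⇒ order 2.

2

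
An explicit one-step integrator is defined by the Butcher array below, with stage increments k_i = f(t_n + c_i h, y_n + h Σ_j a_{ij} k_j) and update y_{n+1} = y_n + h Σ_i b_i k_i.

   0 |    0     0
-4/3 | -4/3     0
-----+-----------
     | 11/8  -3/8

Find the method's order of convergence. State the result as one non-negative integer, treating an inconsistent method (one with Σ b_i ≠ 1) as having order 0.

b = (11/8, -3/8)
c = (0, -4/3)
Σ b_i: 11/8·1 + (-3/8)·1 = 1 ✓
b·c: (-3/8)·(-4/3) = 1/2 ✓; 2 stages ⇒ order 2.

2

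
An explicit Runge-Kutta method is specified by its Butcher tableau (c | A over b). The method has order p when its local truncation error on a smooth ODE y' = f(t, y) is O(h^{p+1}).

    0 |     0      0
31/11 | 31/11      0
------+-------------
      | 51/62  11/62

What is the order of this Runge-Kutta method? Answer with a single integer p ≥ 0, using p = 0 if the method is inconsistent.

b = (51/62, 11/62)
c = (0, 31/11)
Σ b_i: 51/62·1 + 11/62·1 = 1 ✓
b·c: 11/62·31/11 = 1/2 ✓; 2 stages ⇒ order 2.

2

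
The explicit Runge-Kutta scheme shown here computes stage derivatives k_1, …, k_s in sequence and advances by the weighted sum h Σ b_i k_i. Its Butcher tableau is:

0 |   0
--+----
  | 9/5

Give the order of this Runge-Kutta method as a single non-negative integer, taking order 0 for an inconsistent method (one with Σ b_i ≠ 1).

0

b = (9/5)
c = (0)
Σ b_i: 9/5·1 = 9/5 ≠ 1 ⇒ order 0.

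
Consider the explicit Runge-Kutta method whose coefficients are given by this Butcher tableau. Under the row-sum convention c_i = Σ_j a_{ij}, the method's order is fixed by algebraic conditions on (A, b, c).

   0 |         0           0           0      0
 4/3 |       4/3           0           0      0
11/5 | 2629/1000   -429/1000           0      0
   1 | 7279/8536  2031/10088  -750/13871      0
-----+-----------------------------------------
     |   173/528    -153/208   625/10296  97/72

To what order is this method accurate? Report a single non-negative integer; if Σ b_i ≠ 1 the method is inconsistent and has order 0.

b = (173/528, -153/208, 625/10296, 97/72)
c = (0, 4/3, 11/5, 1)
Ac = (0, 0, -143/250, 29/194)
Σ b_i: 173/528·1 + (-153/208)·1 + 625/10296·1 + 97/72·1 = 1 ✓
b·c: (-153/208)·4/3 + 625/10296·11/5 + 97/72·1 = 1/2 ✓
b·c²: (-153/208)·16/9 + 625/10296·121/25 + 97/72·1 = 1/3 ✓
b·Ac: 625/10296·(-143/250) + 97/72·29/194 = 1/6 ✓
b·c³: (-153/208)·64/27 + 625/10296·1331/125 + 97/72·1 = 1/4 ✓
b·(c∘Ac): 625/10296·(-1573/1250) + 97/72·29/194 = 1/8 ✓
b·Ac²: 625/10296·(-286/375) + 97/72·28/291 = 1/12 ✓
b·A²c: 97/72·3/97 = 1/24 ✓; 4 stages ⇒ order 4.

4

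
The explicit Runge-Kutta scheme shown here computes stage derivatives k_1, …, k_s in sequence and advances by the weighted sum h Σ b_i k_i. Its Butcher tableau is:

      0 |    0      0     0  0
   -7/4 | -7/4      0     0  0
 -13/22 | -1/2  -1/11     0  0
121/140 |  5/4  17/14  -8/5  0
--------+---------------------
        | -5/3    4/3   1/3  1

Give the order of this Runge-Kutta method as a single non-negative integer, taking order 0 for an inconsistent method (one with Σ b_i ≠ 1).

b = (-5/3, 4/3, 1/3, 1)
c = (0, -7/4, -13/22, 121/140)
Ac = (0, 0, 7/44, -519/440)
Σ b_i: (-5/3)·1 + 4/3·1 + 1/3·1 + 1·1 = 1 ✓
b·c: 4/3·(-7/4) + 1/3·(-13/22) + 1·121/140 = -7697/4620 ≠ 1/2 ⇒ order 1.

1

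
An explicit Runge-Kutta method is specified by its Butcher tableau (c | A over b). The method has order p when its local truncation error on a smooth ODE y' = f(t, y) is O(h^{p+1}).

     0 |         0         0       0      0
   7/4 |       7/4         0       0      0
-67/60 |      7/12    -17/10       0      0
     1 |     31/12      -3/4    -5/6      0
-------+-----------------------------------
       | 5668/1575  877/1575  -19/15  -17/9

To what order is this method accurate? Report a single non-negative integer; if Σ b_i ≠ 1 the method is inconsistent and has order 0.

b = (5668/1575, 877/1575, -19/15, -17/9)
c = (0, 7/4, -67/60, 1)
Ac = (0, 0, -119/40, -55/144)
Σ b_i: 5668/1575·1 + 877/1575·1 + (-19/15)·1 + (-17/9)·1 = 1 ✓
b·c: 877/1575·7/4 + (-19/15)·(-67/60) + (-17/9)·1 = 1/2 ✓
b·c²: 877/1575·49/16 + (-19/15)·4489/3600 + (-17/9)·1 = -47603/27000 ≠ 1/3 ⇒ order 2.
b·Ac: (-19/15)·(-119/40) + (-17/9)·(-55/144) = 145469/32400 ≠ 1/6

2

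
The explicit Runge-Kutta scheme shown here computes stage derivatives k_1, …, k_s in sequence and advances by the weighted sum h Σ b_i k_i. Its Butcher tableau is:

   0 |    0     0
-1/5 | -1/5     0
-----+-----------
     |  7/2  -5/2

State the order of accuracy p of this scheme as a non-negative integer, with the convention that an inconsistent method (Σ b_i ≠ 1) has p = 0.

b = (7/2, -5/2)
c = (0, -1/5)
Σ b_i: 7/2·1 + (-5/2)·1 = 1 ✓
b·c: (-5/2)·(-1/5) = 1/2 ✓; 2 stages ⇒ order 2.

2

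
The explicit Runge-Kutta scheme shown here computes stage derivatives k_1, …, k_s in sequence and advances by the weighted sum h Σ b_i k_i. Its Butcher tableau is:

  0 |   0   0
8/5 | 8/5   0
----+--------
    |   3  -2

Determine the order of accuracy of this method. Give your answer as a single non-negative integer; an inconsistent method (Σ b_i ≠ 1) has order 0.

1

b = (3, -2)
c = (0, 8/5)
Σ b_i: 3·1 + (-2)·1 = 1 ✓
b·c: (-2)·8/5 = -16/5 ≠ 1/2 ⇒ order 1.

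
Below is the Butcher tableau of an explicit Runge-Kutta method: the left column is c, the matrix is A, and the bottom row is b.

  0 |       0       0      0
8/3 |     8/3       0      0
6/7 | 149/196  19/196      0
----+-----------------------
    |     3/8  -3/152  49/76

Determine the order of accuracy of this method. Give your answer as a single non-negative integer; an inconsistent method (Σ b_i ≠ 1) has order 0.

b = (3/8, -3/152, 49/76)
c = (0, 8/3, 6/7)
Ac = (0, 0, 38/147)
Σ b_i: 3/8·1 + (-3/152)·1 + 49/76·1 = 1 ✓
b·c: (-3/152)·8/3 + 49/76·6/7 = 1/2 ✓
b·c²: (-3/152)·64/9 + 49/76·36/49 = 1/3 ✓
b·Ac: 49/76·38/147 = 1/6 ✓; 3 stages ⇒ order 3.

3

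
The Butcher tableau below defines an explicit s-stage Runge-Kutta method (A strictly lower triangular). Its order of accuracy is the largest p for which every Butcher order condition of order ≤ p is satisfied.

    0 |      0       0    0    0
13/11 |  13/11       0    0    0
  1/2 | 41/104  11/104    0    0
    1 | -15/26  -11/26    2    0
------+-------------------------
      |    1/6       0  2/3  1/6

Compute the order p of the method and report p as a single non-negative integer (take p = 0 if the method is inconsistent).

b = (1/6, 0, 2/3, 1/6)
c = (0, 13/11, 1/2, 1)
Ac = (0, 0, 1/8, 1/2)
Σ b_i: 1/6·1 + 2/3·1 + 1/6·1 = 1 ✓
b·c: 2/3·1/2 + 1/6·1 = 1/2 ✓
b·c²: 2/3·1/4 + 1/6·1 = 1/3 ✓
b·Ac: 2/3·1/8 + 1/6·1/2 = 1/6 ✓
b·c³: 2/3·1/8 + 1/6·1 = 1/4 ✓
b·(c∘Ac): 2/3·1/16 + 1/6·1/2 = 1/8 ✓
b·Ac²: 2/3·13/88 + 1/6·(-1/11) = 1/12 ✓
b·A²c: 1/6·1/4 = 1/24 ✓; 4 stages ⇒ order 4.

4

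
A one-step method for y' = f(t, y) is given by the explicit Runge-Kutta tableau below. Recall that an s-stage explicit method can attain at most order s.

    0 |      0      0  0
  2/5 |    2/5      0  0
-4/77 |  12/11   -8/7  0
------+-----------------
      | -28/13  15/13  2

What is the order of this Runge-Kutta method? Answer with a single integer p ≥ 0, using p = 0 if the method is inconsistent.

1

b = (-28/13, 15/13, 2)
c = (0, 2/5, -4/77)
Ac = (0, 0, -16/35)
Σ b_i: (-28/13)·1 + 15/13·1 + 2·1 = 1 ✓
b·c: 15/13·2/5 + 2·(-4/77) = 358/1001 ≠ 1/2 ⇒ order 1.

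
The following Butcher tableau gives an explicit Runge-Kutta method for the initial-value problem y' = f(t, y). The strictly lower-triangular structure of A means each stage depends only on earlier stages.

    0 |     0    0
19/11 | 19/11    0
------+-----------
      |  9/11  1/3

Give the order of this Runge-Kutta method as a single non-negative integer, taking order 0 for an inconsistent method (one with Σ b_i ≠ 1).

b = (9/11, 1/3)
c = (0, 19/11)
Σ b_i: 9/11·1 + 1/3·1 = 38/33 ≠ 1 ⇒ order 0.

0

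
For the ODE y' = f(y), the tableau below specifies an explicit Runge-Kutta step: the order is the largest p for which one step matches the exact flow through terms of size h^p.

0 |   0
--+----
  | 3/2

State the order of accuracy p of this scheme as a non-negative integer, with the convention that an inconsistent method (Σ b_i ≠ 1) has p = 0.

0

b = (3/2)
c = (0)
Σ b_i: 3/2·1 = 3/2 ≠ 1 ⇒ order 0.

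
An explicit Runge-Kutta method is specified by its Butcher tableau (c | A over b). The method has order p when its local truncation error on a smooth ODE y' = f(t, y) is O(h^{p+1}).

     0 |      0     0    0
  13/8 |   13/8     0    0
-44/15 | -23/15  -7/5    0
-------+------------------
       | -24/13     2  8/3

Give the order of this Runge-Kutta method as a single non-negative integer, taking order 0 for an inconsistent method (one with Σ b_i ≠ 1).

0

b = (-24/13, 2, 8/3)
c = (0, 13/8, -44/15)
Ac = (0, 0, -91/40)
Σ b_i: (-24/13)·1 + 2·1 + 8/3·1 = 110/39 ≠ 1 ⇒ order 0.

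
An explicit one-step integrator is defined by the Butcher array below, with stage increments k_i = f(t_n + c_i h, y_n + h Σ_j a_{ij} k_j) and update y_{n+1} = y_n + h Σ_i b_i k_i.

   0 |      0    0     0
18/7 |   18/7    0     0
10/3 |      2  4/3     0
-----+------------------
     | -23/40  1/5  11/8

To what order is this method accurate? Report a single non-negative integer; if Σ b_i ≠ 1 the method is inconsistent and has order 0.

1

b = (-23/40, 1/5, 11/8)
c = (0, 18/7, 10/3)
Ac = (0, 0, 24/7)
Σ b_i: (-23/40)·1 + 1/5·1 + 11/8·1 = 1 ✓
b·c: 1/5·18/7 + 11/8·10/3 = 2141/420 ≠ 1/2 ⇒ order 1.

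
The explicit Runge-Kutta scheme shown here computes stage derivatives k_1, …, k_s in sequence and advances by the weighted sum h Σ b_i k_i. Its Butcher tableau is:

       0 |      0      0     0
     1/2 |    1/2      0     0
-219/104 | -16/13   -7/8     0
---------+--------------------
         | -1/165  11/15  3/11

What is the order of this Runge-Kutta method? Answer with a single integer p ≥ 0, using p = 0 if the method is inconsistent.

1

b = (-1/165, 11/15, 3/11)
c = (0, 1/2, -219/104)
Ac = (0, 0, -7/16)
Σ b_i: (-1/165)·1 + 11/15·1 + 3/11·1 = 1 ✓
b·c: 11/15·1/2 + 3/11·(-219/104) = -3563/17160 ≠ 1/2 ⇒ order 1.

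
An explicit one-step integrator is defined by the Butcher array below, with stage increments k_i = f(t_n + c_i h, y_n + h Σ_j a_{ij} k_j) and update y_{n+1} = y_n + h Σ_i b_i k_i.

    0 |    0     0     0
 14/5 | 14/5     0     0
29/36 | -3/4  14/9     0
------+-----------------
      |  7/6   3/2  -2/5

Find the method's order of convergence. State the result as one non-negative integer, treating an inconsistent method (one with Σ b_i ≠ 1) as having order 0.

0

b = (7/6, 3/2, -2/5)
c = (0, 14/5, 29/36)
Ac = (0, 0, 196/45)
Σ b_i: 7/6·1 + 3/2·1 + (-2/5)·1 = 34/15 ≠ 1 ⇒ order 0.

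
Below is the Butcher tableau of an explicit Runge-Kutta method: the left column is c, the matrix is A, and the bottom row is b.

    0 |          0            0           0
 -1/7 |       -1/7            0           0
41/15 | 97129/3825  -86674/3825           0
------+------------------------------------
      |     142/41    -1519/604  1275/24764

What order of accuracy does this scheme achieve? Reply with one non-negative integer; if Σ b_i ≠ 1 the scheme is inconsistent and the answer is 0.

b = (142/41, -1519/604, 1275/24764)
c = (0, -1/7, 41/15)
Ac = (0, 0, 12382/3825)
Σ b_i: 142/41·1 + (-1519/604)·1 + 1275/24764·1 = 1 ✓
b·c: (-1519/604)·(-1/7) + 1275/24764·41/15 = 1/2 ✓
b·c²: (-1519/604)·1/49 + 1275/24764·1681/225 = 1/3 ✓
b·Ac: 1275/24764·12382/3825 = 1/6 ✓; 3 stages ⇒ order 3.

3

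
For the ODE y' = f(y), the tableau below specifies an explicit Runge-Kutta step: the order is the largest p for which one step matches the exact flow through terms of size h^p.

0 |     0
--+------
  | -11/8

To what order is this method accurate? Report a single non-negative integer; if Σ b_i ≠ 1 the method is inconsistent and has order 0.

b = (-11/8)
c = (0)
Σ b_i: (-11/8)·1 = -11/8 ≠ 1 ⇒ order 0.

0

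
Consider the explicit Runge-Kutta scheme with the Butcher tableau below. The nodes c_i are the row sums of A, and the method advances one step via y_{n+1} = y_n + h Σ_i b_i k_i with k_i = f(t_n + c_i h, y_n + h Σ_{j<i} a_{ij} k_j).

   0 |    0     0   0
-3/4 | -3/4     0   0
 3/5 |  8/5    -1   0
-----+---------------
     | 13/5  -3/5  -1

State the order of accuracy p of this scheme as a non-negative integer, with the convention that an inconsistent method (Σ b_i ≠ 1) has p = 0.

1

b = (13/5, -3/5, -1)
c = (0, -3/4, 3/5)
Ac = (0, 0, 3/4)
Σ b_i: 13/5·1 + (-3/5)·1 + (-1)·1 = 1 ✓
b·c: (-3/5)·(-3/4) + (-1)·3/5 = -3/20 ≠ 1/2 ⇒ order 1.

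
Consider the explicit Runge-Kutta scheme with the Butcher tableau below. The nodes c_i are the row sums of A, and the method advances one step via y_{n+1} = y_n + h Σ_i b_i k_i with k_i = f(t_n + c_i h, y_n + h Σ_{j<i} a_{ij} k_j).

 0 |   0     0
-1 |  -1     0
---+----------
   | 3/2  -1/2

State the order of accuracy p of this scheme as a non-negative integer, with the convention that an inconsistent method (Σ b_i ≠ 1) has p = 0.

2

b = (3/2, -1/2)
c = (0, -1)
Σ b_i: 3/2·1 + (-1/2)·1 = 1 ✓
b·c: (-1/2)·(-1) = 1/2 ✓; 2 stages ⇒ order 2.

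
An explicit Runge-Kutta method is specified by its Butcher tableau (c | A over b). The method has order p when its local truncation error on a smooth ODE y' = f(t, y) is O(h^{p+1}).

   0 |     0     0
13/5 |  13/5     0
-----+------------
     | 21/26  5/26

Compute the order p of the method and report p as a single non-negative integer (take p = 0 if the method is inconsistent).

b = (21/26, 5/26)
c = (0, 13/5)
Σ b_i: 21/26·1 + 5/26·1 = 1 ✓
b·c: 5/26·13/5 = 1/2 ✓; 2 stages ⇒ order 2.

2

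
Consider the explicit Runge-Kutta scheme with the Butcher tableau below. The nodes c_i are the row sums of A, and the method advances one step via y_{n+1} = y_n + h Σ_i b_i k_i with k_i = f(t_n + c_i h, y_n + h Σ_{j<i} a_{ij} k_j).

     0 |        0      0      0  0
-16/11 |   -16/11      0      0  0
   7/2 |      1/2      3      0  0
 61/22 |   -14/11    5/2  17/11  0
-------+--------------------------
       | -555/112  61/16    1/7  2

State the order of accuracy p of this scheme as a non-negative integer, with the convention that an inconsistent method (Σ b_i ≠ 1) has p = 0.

2

b = (-555/112, 61/16, 1/7, 2)
c = (0, -16/11, 7/2, 61/22)
Ac = (0, 0, -48/11, 39/22)
Σ b_i: (-555/112)·1 + 61/16·1 + 1/7·1 + 2·1 = 1 ✓
b·c: 61/16·(-16/11) + 1/7·7/2 + 2·61/22 = 1/2 ✓
b·c²: 61/16·256/121 + 1/7·49/4 + 2·3721/484 = 12193/484 ≠ 1/3 ⇒ order 2.
b·Ac: 1/7·(-48/11) + 2·39/22 = 225/77 ≠ 1/6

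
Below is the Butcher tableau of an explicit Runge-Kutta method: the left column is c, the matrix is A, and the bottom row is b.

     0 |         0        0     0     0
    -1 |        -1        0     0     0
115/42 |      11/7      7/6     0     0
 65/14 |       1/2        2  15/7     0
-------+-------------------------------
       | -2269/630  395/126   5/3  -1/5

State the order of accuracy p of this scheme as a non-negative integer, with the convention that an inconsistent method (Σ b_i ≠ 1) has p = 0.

2

b = (-2269/630, 395/126, 5/3, -1/5)
c = (0, -1, 115/42, 65/14)
Ac = (0, 0, -7/6, 379/98)
Σ b_i: (-2269/630)·1 + 395/126·1 + 5/3·1 + (-1/5)·1 = 1 ✓
b·c: 395/126·(-1) + 5/3·115/42 + (-1/5)·65/14 = 1/2 ✓
b·c²: 395/126·1 + 5/3·13225/1764 + (-1/5)·4225/196 = 14975/1323 ≠ 1/3 ⇒ order 2.
b·Ac: 5/3·(-7/6) + (-1/5)·379/98 = -5993/2205 ≠ 1/6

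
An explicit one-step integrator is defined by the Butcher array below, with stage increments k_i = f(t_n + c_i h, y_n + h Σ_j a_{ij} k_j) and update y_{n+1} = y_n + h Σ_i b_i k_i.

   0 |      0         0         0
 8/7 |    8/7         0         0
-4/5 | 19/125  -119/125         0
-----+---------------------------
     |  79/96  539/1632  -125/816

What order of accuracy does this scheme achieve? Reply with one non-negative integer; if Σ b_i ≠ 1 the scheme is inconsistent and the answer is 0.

b = (79/96, 539/1632, -125/816)
c = (0, 8/7, -4/5)
Ac = (0, 0, -136/125)
Σ b_i: 79/96·1 + 539/1632·1 + (-125/816)·1 = 1 ✓
b·c: 539/1632·8/7 + (-125/816)·(-4/5) = 1/2 ✓
b·c²: 539/1632·64/49 + (-125/816)·16/25 = 1/3 ✓
b·Ac: (-125/816)·(-136/125) = 1/6 ✓; 3 stages ⇒ order 3.

3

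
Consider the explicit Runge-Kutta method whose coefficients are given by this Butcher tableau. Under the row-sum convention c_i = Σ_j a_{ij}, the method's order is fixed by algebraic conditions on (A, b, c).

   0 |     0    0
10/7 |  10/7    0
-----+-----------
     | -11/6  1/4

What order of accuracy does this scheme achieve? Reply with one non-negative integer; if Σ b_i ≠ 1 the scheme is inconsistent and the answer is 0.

b = (-11/6, 1/4)
c = (0, 10/7)
Σ b_i: (-11/6)·1 + 1/4·1 = -19/12 ≠ 1 ⇒ order 0.

0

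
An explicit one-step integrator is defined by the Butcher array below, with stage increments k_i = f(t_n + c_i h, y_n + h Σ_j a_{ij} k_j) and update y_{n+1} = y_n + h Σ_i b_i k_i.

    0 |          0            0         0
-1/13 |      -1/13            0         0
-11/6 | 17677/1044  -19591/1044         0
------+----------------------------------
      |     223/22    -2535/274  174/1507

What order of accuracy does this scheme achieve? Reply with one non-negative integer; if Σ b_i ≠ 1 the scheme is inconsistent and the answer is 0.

b = (223/22, -2535/274, 174/1507)
c = (0, -1/13, -11/6)
Ac = (0, 0, 1507/1044)
Σ b_i: 223/22·1 + (-2535/274)·1 + 174/1507·1 = 1 ✓
b·c: (-2535/274)·(-1/13) + 174/1507·(-11/6) = 1/2 ✓
b·c²: (-2535/274)·1/169 + 174/1507·121/36 = 1/3 ✓
b·Ac: 174/1507·1507/1044 = 1/6 ✓; 3 stages ⇒ order 3.

3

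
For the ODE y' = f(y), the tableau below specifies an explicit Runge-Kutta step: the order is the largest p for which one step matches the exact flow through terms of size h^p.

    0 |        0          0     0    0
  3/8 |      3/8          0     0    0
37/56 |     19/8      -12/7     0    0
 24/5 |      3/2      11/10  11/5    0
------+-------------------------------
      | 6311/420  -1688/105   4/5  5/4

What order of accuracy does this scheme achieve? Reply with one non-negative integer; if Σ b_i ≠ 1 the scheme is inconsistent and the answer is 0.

2

b = (6311/420, -1688/105, 4/5, 5/4)
c = (0, 3/8, 37/56, 24/5)
Ac = (0, 0, -9/14, 209/112)
Σ b_i: 6311/420·1 + (-1688/105)·1 + 4/5·1 + 5/4·1 = 1 ✓
b·c: (-1688/105)·3/8 + 4/5·37/56 + 5/4·24/5 = 1/2 ✓
b·c²: (-1688/105)·9/64 + 4/5·1369/3136 + 5/4·576/25 = 105403/3920 ≠ 1/3 ⇒ order 2.
b·Ac: 4/5·(-9/14) + 5/4·209/112 = 4073/2240 ≠ 1/6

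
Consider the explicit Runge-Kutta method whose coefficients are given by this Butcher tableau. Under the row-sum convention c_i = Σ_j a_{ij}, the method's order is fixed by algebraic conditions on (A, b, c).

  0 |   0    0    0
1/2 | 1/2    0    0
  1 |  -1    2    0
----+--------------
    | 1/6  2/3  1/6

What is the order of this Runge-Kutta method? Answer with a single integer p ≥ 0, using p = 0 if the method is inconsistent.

b = (1/6, 2/3, 1/6)
c = (0, 1/2, 1)
Ac = (0, 0, 1)
Σ b_i: 1/6·1 + 2/3·1 + 1/6·1 = 1 ✓
b·c: 2/3·1/2 + 1/6·1 = 1/2 ✓
b·c²: 2/3·1/4 + 1/6·1 = 1/3 ✓
b·Ac: 1/6·1 = 1/6 ✓; 3 stages ⇒ order 3.

3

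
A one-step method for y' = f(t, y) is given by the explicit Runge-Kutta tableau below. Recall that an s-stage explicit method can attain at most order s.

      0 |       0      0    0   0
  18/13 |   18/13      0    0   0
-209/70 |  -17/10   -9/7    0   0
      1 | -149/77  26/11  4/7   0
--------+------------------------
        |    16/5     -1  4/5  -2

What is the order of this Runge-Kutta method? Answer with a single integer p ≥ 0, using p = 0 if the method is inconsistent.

1

b = (16/5, -1, 4/5, -2)
c = (0, 18/13, -209/70, 1)
Ac = (0, 0, -162/91, 4222/2695)
Σ b_i: 16/5·1 + (-1)·1 + 4/5·1 + (-2)·1 = 1 ✓
b·c: (-1)·18/13 + 4/5·(-209/70) + (-2)·1 = -13134/2275 ≠ 1/2 ⇒ order 1.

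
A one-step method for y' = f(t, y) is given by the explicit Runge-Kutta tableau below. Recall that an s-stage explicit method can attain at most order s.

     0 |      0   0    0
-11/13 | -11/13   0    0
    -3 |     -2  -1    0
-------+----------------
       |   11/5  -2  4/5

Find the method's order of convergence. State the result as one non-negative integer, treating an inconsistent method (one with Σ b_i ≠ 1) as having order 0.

1

b = (11/5, -2, 4/5)
c = (0, -11/13, -3)
Ac = (0, 0, 11/13)
Σ b_i: 11/5·1 + (-2)·1 + 4/5·1 = 1 ✓
b·c: (-2)·(-11/13) + 4/5·(-3) = -46/65 ≠ 1/2 ⇒ order 1.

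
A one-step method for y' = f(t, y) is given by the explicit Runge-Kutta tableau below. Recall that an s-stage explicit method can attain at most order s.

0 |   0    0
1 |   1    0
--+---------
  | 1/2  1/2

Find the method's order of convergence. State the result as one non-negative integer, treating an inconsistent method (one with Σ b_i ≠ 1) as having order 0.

b = (1/2, 1/2)
c = (0, 1)
Σ b_i: 1/2·1 + 1/2·1 = 1 ✓
b·c: 1/2·1 = 1/2 ✓; 2 stages ⇒ order 2.

2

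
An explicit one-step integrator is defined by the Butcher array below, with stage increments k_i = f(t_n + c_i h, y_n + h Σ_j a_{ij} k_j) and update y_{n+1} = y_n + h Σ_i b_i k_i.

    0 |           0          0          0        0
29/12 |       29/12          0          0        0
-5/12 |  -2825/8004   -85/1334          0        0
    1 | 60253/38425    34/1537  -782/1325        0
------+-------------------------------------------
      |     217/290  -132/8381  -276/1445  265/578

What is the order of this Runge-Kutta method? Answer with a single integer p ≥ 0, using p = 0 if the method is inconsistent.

b = (217/290, -132/8381, -276/1445, 265/578)
c = (0, 29/12, -5/12, 1)
Ac = (0, 0, -85/552, 238/795)
Σ b_i: 217/290·1 + (-132/8381)·1 + (-276/1445)·1 + 265/578·1 = 1 ✓
b·c: (-132/8381)·29/12 + (-276/1445)·(-5/12) + 265/578·1 = 1/2 ✓
b·c²: (-132/8381)·841/144 + (-276/1445)·25/144 + 265/578·1 = 1/3 ✓
b·Ac: (-276/1445)·(-85/552) + 265/578·238/795 = 1/6 ✓
b·c³: (-132/8381)·24389/1728 + (-276/1445)·(-125/1728) + 265/578·1 = 1/4 ✓
b·(c∘Ac): (-276/1445)·425/6624 + 265/578·238/795 = 1/8 ✓
b·Ac²: (-276/1445)·(-2465/6624) + 265/578·17/636 = 1/12 ✓
b·A²c: 265/578·289/3180 = 1/24 ✓; 4 stages ⇒ order 4.

4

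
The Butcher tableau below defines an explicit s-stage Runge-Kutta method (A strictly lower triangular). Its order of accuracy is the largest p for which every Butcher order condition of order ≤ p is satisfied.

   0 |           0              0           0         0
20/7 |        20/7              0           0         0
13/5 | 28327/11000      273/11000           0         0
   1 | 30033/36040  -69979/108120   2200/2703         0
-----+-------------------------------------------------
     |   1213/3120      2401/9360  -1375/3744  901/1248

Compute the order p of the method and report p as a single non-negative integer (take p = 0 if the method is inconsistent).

b = (1213/3120, 2401/9360, -1375/3744, 901/1248)
c = (0, 20/7, 13/5, 1)
Ac = (0, 0, 39/550, 481/1802)
Σ b_i: 1213/3120·1 + 2401/9360·1 + (-1375/3744)·1 + 901/1248·1 = 1 ✓
b·c: 2401/9360·20/7 + (-1375/3744)·13/5 + 901/1248·1 = 1/2 ✓
b·c²: 2401/9360·400/49 + (-1375/3744)·169/25 + 901/1248·1 = 1/3 ✓
b·Ac: (-1375/3744)·39/550 + 901/1248·481/1802 = 1/6 ✓
b·c³: 2401/9360·8000/343 + (-1375/3744)·2197/125 + 901/1248·1 = 1/4 ✓
b·(c∘Ac): (-1375/3744)·507/2750 + 901/1248·481/1802 = 1/8 ✓
b·Ac²: (-1375/3744)·78/385 + 901/1248·26/119 = 1/12 ✓
b·A²c: 901/1248·52/901 = 1/24 ✓; 4 stages ⇒ order 4.

4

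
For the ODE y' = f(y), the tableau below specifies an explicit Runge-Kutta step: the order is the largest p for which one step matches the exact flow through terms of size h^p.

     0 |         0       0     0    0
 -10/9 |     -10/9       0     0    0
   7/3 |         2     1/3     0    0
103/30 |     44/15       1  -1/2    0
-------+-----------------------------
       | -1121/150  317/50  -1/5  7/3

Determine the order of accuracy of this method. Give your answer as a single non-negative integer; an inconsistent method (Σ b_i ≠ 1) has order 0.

b = (-1121/150, 317/50, -1/5, 7/3)
c = (0, -10/9, 7/3, 103/30)
Ac = (0, 0, -10/27, -41/18)
Σ b_i: (-1121/150)·1 + 317/50·1 + (-1/5)·1 + 7/3·1 = 1 ✓
b·c: 317/50·(-10/9) + (-1/5)·7/3 + 7/3·103/30 = 1/2 ✓
b·c²: 317/50·100/81 + (-1/5)·49/9 + 7/3·10609/900 = 277369/8100 ≠ 1/3 ⇒ order 2.
b·Ac: (-1/5)·(-10/27) + 7/3·(-41/18) = -283/54 ≠ 1/6

2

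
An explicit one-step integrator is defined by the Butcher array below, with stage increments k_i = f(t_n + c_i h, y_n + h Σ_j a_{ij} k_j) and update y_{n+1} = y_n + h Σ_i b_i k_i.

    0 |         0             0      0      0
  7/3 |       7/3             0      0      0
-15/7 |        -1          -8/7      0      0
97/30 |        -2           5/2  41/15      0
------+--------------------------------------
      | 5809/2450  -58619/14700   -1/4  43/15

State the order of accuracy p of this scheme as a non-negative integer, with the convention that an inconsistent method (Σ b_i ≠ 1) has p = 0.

b = (5809/2450, -58619/14700, -1/4, 43/15)
c = (0, 7/3, -15/7, 97/30)
Ac = (0, 0, -8/3, -1/42)
Σ b_i: 5809/2450·1 + (-58619/14700)·1 + (-1/4)·1 + 43/15·1 = 1 ✓
b·c: (-58619/14700)·7/3 + (-1/4)·(-15/7) + 43/15·97/30 = 1/2 ✓
b·c²: (-58619/14700)·49/9 + (-1/4)·225/49 + 43/15·9409/900 = 522637/73500 ≠ 1/3 ⇒ order 2.
b·Ac: (-1/4)·(-8/3) + 43/15·(-1/42) = 377/630 ≠ 1/6

2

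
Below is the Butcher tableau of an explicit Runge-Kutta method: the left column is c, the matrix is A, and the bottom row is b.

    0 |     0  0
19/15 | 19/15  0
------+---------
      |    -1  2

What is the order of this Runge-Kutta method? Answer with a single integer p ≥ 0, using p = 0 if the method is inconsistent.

b = (-1, 2)
c = (0, 19/15)
Σ b_i: (-1)·1 + 2·1 = 1 ✓
b·c: 2·19/15 = 38/15 ≠ 1/2 ⇒ order 1.

1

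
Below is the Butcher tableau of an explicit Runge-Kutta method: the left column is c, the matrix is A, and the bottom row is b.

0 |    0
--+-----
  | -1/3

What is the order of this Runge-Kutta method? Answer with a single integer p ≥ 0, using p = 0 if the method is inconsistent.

b = (-1/3)
c = (0)
Σ b_i: (-1/3)·1 = -1/3 ≠ 1 ⇒ order 0.

0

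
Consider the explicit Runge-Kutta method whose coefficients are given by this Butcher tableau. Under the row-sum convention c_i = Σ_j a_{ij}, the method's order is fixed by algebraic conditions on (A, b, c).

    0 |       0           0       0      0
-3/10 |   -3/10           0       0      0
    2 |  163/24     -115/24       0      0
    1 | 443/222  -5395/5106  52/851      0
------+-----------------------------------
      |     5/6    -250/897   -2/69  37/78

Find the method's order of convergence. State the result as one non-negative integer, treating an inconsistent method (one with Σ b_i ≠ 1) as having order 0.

b = (5/6, -250/897, -2/69, 37/78)
c = (0, -3/10, 2, 1)
Ac = (0, 0, 23/16, 65/148)
Σ b_i: 5/6·1 + (-250/897)·1 + (-2/69)·1 + 37/78·1 = 1 ✓
b·c: (-250/897)·(-3/10) + (-2/69)·2 + 37/78·1 = 1/2 ✓
b·c²: (-250/897)·9/100 + (-2/69)·4 + 37/78·1 = 1/3 ✓
b·Ac: (-2/69)·23/16 + 37/78·65/148 = 1/6 ✓
b·c³: (-250/897)·(-27/1000) + (-2/69)·8 + 37/78·1 = 1/4 ✓
b·(c∘Ac): (-2/69)·23/8 + 37/78·65/148 = 1/8 ✓
b·Ac²: (-2/69)·(-69/160) + 37/78·221/1480 = 1/12 ✓
b·A²c: 37/78·13/148 = 1/24 ✓; 4 stages ⇒ order 4.

4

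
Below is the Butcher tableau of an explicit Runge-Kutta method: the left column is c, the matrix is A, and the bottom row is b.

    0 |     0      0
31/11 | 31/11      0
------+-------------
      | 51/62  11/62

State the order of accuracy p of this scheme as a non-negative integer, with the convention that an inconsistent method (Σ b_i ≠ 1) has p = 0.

2

b = (51/62, 11/62)
c = (0, 31/11)
Σ b_i: 51/62·1 + 11/62·1 = 1 ✓
b·c: 11/62·31/11 = 1/2 ✓; 2 stages ⇒ order 2.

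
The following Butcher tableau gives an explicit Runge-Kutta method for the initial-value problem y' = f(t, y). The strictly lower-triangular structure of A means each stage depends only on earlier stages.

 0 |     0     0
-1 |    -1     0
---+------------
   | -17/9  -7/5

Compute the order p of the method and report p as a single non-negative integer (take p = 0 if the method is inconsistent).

b = (-17/9, -7/5)
c = (0, -1)
Σ b_i: (-17/9)·1 + (-7/5)·1 = -148/45 ≠ 1 ⇒ order 0.

0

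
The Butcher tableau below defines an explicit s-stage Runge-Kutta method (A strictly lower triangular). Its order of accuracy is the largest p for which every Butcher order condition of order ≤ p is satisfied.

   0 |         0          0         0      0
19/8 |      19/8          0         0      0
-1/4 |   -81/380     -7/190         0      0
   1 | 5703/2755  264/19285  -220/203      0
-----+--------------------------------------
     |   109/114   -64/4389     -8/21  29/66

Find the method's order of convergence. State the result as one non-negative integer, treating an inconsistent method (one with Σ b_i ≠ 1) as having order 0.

4

b = (109/114, -64/4389, -8/21, 29/66)
c = (0, 19/8, -1/4, 1)
Ac = (0, 0, -7/80, 44/145)
Σ b_i: 109/114·1 + (-64/4389)·1 + (-8/21)·1 + 29/66·1 = 1 ✓
b·c: (-64/4389)·19/8 + (-8/21)·(-1/4) + 29/66·1 = 1/2 ✓
b·c²: (-64/4389)·361/64 + (-8/21)·1/16 + 29/66·1 = 1/3 ✓
b·Ac: (-8/21)·(-7/80) + 29/66·44/145 = 1/6 ✓
b·c³: (-64/4389)·6859/512 + (-8/21)·(-1/64) + 29/66·1 = 1/4 ✓
b·(c∘Ac): (-8/21)·7/320 + 29/66·44/145 = 1/8 ✓
b·Ac²: (-8/21)·(-133/640) + 29/66·11/1160 = 1/12 ✓
b·A²c: 29/66·11/116 = 1/24 ✓; 4 stages ⇒ order 4.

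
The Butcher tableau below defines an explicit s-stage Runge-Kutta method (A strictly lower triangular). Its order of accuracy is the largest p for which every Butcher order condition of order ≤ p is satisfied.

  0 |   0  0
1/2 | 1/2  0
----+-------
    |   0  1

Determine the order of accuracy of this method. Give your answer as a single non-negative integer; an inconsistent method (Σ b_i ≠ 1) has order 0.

b = (0, 1)
c = (0, 1/2)
Σ b_i: 1·1 = 1 ✓
b·c: 1·1/2 = 1/2 ✓; 2 stages ⇒ order 2.

2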